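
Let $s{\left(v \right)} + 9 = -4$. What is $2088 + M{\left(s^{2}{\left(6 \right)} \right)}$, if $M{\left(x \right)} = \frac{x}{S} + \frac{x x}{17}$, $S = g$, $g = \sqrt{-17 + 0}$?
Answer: $\frac{64057}{17} - \frac{169 i \sqrt{17}}{17} \approx 3768.1 - 40.989 i$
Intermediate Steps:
$s{\left(v \right)} = -13$ ($s{\left(v \right)} = -9 - 4 = -13$)
$g = i \sqrt{17}$ ($g = \sqrt{-17} = i \sqrt{17} \approx 4.1231 i$)
$S = i \sqrt{17} \approx 4.1231 i$
$M{\left(x \right)} = \frac{x^{2}}{17} - \frac{i x \sqrt{17}}{17}$ ($M{\left(x \right)} = \frac{x}{i \sqrt{17}} + \frac{x x}{17} = x \left(- \frac{i \sqrt{17}}{17}\right) + x^{2} \cdot \frac{1}{17} = - \frac{i x \sqrt{17}}{17} + \frac{x^{2}}{17} = \frac{x^{2}}{17} - \frac{i x \sqrt{17}}{17}$)
$2088 + M{\left(s^{2}{\left(6 \right)} \right)} = 2088 + \frac{\left(-13\right)^{2} \left(\left(-13\right)^{2} - i \sqrt{17}\right)}{17} = 2088 + \frac{1}{17} \cdot 169 \left(169 - i \sqrt{17}\right) = 2088 + \left(\frac{28561}{17} - \frac{169 i \sqrt{17}}{17}\right) = \frac{64057}{17} - \frac{169 i \sqrt{17}}{17}$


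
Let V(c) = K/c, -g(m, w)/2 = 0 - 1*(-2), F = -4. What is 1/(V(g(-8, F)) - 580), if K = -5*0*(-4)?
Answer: -1/580 ≈ -0.0017241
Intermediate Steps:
K = 0 (K = 0*(-4) = 0)
g(m, w) = -4 (g(m, w) = -2*(0 - 1*(-2)) = -2*(0 + 2) = -2*2 = -4)
V(c) = 0 (V(c) = 0/c = 0)
1/(V(g(-8, F)) - 580) = 1/(0 - 580) = 1/(-580) = -1/580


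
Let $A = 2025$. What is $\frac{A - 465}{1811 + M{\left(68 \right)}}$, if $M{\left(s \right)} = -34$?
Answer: $\frac{1560}{1777} \approx 0.87788$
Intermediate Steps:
$\frac{A - 465}{1811 + M{\left(68 \right)}} = \frac{2025 - 465}{1811 - 34} = \frac{2025 - 465}{1777} = 1560 \cdot \frac{1}{1777} = \frac{1560}{1777}$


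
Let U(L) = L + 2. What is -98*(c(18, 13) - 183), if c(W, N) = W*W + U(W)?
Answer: -15778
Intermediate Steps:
U(L) = 2 + L
c(W, N) = 2 + W + W² (c(W, N) = W*W + (2 + W) = W² + (2 + W) = 2 + W + W²)
-98*(c(18, 13) - 183) = -98*((2 + 18 + 18²) - 183) = -98*((2 + 18 + 324) - 183) = -98*(344 - 183) = -98*161 = -15778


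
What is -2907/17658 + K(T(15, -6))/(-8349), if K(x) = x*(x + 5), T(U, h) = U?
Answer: -1095109/5460246 ≈ -0.20056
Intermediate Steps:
K(x) = x*(5 + x)
-2907/17658 + K(T(15, -6))/(-8349) = -2907/17658 + (15*(5 + 15))/(-8349) = -2907*1/17658 + (15*20)*(-1/8349) = -323/1962 + 300*(-1/8349) = -323/1962 - 100/2783 = -1095109/5460246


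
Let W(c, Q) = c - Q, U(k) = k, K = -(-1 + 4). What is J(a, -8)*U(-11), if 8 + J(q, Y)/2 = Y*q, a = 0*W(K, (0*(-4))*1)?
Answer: 176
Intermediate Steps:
K = -3 (K = -1*3 = -3)
a = 0 (a = 0*(-3 - 0*(-4)) = 0*(-3 - 0) = 0*(-3 - 1*0) = 0*(-3 + 0) = 0*(-3) = 0)
J(q, Y) = -16 + 2*Y*q (J(q, Y) = -16 + 2*(Y*q) = -16 + 2*Y*q)
J(a, -8)*U(-11) = (-16 + 2*(-8)*0)*(-11) = (-16 + 0)*(-11) = -16*(-11) = 176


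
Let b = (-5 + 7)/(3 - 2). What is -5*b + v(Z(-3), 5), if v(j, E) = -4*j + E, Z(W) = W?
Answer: 7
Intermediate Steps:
b = 2 (b = 2/1 = 2*1 = 2)
v(j, E) = E - 4*j
-5*b + v(Z(-3), 5) = -5*2 + (5 - 4*(-3)) = -10 + (5 + 12) = -10 + 17 = 7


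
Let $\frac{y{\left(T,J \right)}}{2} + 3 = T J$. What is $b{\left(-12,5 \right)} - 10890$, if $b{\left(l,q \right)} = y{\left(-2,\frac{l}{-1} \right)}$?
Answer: $-10944$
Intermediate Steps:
$y{\left(T,J \right)} = -6 + 2 J T$ ($y{\left(T,J \right)} = -6 + 2 T J = -6 + 2 J T$)
$b{\left(l,q \right)} = -6 + 4 l$ ($b{\left(l,q \right)} = -6 + 2 \frac{l}{-1} \left(-2\right) = -6 + 2 l \left(-1\right) \left(-2\right) = -6 + 2 \left(- l\right) \left(-2\right) = -6 + 4 l$)
$b{\left(-12,5 \right)} - 10890 = \left(-6 + 4 \left(-12\right)\right) - 10890 = \left(-6 - 48\right) - 10890 = -54 - 10890 = -10944$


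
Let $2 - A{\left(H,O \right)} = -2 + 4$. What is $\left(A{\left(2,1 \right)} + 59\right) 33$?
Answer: $1947$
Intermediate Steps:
$A{\left(H,O \right)} = 0$ ($A{\left(H,O \right)} = 2 - \left(-2 + 4\right) = 2 - 2 = 0$)
$\left(A{\left(2,1 \right)} + 59\right) 33 = \left(0 + 59\right) 33 = 59 \cdot 33 = 1947$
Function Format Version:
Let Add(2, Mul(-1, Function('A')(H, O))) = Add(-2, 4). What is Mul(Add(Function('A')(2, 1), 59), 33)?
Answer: 1947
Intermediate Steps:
Function('A')(H, O) = 0 (Function('A')(H, O) = Add(2, Mul(-1, Add(-2, 4))) = Add(2, Mul(-1, 2)) = Add(2, -2) = 0)
Mul(Add(Function('A')(2, 1), 59), 33) = Mul(Add(0, 59), 33) = Mul(59, 33) = 1947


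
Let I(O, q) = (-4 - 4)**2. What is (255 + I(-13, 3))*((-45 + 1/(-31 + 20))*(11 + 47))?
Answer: -834272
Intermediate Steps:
I(O, q) = 64 (I(O, q) = (-8)**2 = 64)
(255 + I(-13, 3))*((-45 + 1/(-31 + 20))*(11 + 47)) = (255 + 64)*((-45 + 1/(-31 + 20))*(11 + 47)) = 319*((-45 + 1/(-11))*58) = 319*((-45 - 1/11)*58) = 319*(-496/11*58) = 319*(-28768/11) = -834272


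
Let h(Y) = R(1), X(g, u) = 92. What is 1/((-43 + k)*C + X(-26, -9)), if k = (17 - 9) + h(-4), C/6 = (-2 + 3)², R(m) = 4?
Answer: -1/94 ≈ -0.010638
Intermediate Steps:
C = 6 (C = 6*(-2 + 3)² = 6*1² = 6*1 = 6)
h(Y) = 4
k = 12 (k = (17 - 9) + 4 = 8 + 4 = 12)
1/((-43 + k)*C + X(-26, -9)) = 1/((-43 + 12)*6 + 92) = 1/(-31*6 + 92) = 1/(-186 + 92) = 1/(-94) = -1/94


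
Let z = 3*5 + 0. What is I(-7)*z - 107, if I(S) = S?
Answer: -212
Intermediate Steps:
z = 15 (z = 15 + 0 = 15)
I(-7)*z - 107 = -7*15 - 107 = -105 - 107 = -212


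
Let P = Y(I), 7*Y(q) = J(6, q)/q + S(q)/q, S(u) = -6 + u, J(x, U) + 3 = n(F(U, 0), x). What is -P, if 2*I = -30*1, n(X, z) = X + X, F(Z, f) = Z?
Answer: -18/35 ≈ -0.51429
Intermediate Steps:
n(X, z) = 2*X
J(x, U) = -3 + 2*U
I = -15 (I = (-30*1)/2 = (1/2)*(-30) = -15)
Y(q) = (-6 + q)/(7*q) + (-3 + 2*q)/(7*q) (Y(q) = ((-3 + 2*q)/q + (-6 + q)/q)/7 = ((-6 + q)/q + (-3 + 2*q)/q)/7 = (-6 + q)/(7*q) + (-3 + 2*q)/(7*q))
P = 18/35 (P = (3/7)*(-3 - 15)/(-15) = (3/7)*(-1/15)*(-18) = 18/35 ≈ 0.51429)
-P = -1*18/35 = -18/35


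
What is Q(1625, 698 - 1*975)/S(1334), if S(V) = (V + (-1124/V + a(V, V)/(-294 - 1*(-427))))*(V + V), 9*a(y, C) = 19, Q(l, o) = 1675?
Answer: 4221/8963404 ≈ 0.00047091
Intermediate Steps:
a(y, C) = 19/9 (a(y, C) = (⅑)*19 = 19/9)
S(V) = 2*V*(1/63 + V - 1124/V) (S(V) = (V + (-1124/V + 19/(9*(-294 - 1*(-427)))))*(V + V) = (V + (-1124/V + 19/(9*(-294 + 427))))*(2*V) = (V + (-1124/V + (19/9)/133))*(2*V) = (V + (-1124/V + (19/9)*(1/133)))*(2*V) = (V + (-1124/V + 1/63))*(2*V) = (V + (1/63 - 1124/V))*(2*V) = (1/63 + V - 1124/V)*(2*V) = 2*V*(1/63 + V - 1124/V))
Q(1625, 698 - 1*975)/S(1334) = 1675/(-2248 + 2*1334² + (2/63)*1334) = 1675/(-2248 + 2*1779556 + 2668/63) = 1675/(-2248 + 3559112 + 2668/63) = 1675/(224085100/63) = 1675*(63/224085100) = 4221/8963404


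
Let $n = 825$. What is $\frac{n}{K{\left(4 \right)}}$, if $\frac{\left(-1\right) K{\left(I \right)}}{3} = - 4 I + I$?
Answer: $\frac{275}{12} \approx 22.917$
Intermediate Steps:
$K{\left(I \right)} = 9 I$ ($K{\left(I \right)} = - 3 \left(- 4 I + I\right) = - 3 \left(- 3 I\right) = 9 I$)
$\frac{n}{K{\left(4 \right)}} = \frac{825}{9 \cdot 4} = \frac{825}{36} = 825 \cdot \frac{1}{36} = \frac{275}{12}$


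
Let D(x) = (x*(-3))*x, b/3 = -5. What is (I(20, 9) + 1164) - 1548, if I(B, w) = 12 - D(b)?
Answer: 303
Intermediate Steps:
b = -15 (b = 3*(-5) = -15)
D(x) = -3*x² (D(x) = (-3*x)*x = -3*x²)
I(B, w) = 687 (I(B, w) = 12 - (-3)*(-15)² = 12 - (-3)*225 = 12 - 1*(-675) = 12 + 675 = 687)
(I(20, 9) + 1164) - 1548 = (687 + 1164) - 1548 = 1851 - 1548 = 303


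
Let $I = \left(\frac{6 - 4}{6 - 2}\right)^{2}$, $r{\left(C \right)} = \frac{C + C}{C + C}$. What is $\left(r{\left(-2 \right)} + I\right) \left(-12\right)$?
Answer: $-15$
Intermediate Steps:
$r{\left(C \right)} = 1$ ($r{\left(C \right)} = \frac{2 C}{2 C} = 2 C \frac{1}{2 C} = 1$)
$I = \frac{1}{4}$ ($I = \left(\frac{2}{6 + \left(-2 + 0\right)}\right)^{2} = \left(\frac{2}{6 - 2}\right)^{2} = \left(\frac{2}{4}\right)^{2} = \left(2 \cdot \frac{1}{4}\right)^{2} = \left(\frac{1}{2}\right)^{2} = \frac{1}{4} \approx 0.25$)
$\left(r{\left(-2 \right)} + I\right) \left(-12\right) = \left(1 + \frac{1}{4}\right) \left(-12\right) = \frac{5}{4} \left(-12\right) = -15$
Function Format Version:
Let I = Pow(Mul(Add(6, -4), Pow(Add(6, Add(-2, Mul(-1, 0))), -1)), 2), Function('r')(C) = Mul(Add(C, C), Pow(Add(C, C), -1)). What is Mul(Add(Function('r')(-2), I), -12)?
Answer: -15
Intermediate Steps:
Function('r')(C) = 1 (Function('r')(C) = Mul(Mul(2, C), Pow(Mul(2, C), -1)) = Mul(Mul(2, C), Mul(Rational(1, 2), Pow(C, -1))) = 1)
I = Rational(1, 4) (I = Pow(Mul(2, Pow(Add(6, Add(-2, 0)), -1)), 2) = Pow(Mul(2, Pow(Add(6, -2), -1)), 2) = Pow(Mul(2, Pow(4, -1)), 2) = Pow(Mul(2, Rational(1, 4)), 2) = Pow(Rational(1, 2), 2) = Rational(1, 4) ≈ 0.25000)
Mul(Add(Function('r')(-2), I), -12) = Mul(Add(1, Rational(1, 4)), -12) = Mul(Rational(5, 4), -12) = -15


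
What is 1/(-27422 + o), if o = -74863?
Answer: -1/102285 ≈ -9.7766e-6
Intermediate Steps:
1/(-27422 + o) = 1/(-27422 - 74863) = 1/(-102285) = -1/102285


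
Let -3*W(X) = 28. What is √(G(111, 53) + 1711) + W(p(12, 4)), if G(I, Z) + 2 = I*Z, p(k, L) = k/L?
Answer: -28/3 + 2*√1898 ≈ 77.799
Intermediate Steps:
W(X) = -28/3 (W(X) = -⅓*28 = -28/3)
G(I, Z) = -2 + I*Z
√(G(111, 53) + 1711) + W(p(12, 4)) = √((-2 + 111*53) + 1711) - 28/3 = √((-2 + 5883) + 1711) - 28/3 = √(5881 + 1711) - 28/3 = √7592 - 28/3 = 2*√1898 - 28/3 = -28/3 + 2*√1898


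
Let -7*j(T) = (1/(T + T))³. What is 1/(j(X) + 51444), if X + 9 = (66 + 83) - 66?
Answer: 22692544/1167395233535 ≈ 1.9439e-5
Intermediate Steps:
X = 74 (X = -9 + ((66 + 83) - 66) = -9 + (149 - 66) = -9 + 83 = 74)
j(T) = -1/(56*T³) (j(T) = -1/(7*(T + T)³) = -1/(8*T³)/7 = -1/(56*T³))
1/(j(X) + 51444) = 1/(-1/56/74³ + 51444) = 1/(-1/56*1/405224 + 51444) = 1/(-1/22692544 + 51444) = 1/(1167395233535/22692544) = 22692544/1167395233535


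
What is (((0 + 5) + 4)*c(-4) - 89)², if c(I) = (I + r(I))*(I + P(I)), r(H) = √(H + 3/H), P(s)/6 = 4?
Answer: 500581 - 145620*I*√19 ≈ 5.0058e+5 - 6.3474e+5*I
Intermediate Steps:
P(s) = 24 (P(s) = 6*4 = 24)
c(I) = (24 + I)*(I + √(I + 3/I)) (c(I) = (I + √(I + 3/I))*(I + 24) = (I + √(I + 3/I))*(24 + I) = (24 + I)*(I + √(I + 3/I)))
(((0 + 5) + 4)*c(-4) - 89)² = (((0 + 5) + 4)*((-4)² + 24*(-4) + 24*√(-4 + 3/(-4)) - 4*√(-4 + 3/(-4))) - 89)² = ((5 + 4)*(16 - 96 + 24*√(-4 + 3*(-¼)) - 4*√(-4 + 3*(-¼))) - 89)² = (9*(16 - 96 + 24*√(-4 - ¾) - 4*√(-4 - ¾)) - 89)² = (9*(16 - 96 + 24*√(-19/4) - 2*I*√19) - 89)² = (9*(16 - 96 + 24*(I*√19/2) - 2*I*√19) - 89)² = (9*(16 - 96 + 12*I*√19 - 2*I*√19) - 89)² = (9*(-80 + 10*I*√19) - 89)² = ((-720 + 90*I*√19) - 89)² = (-809 + 90*I*√19)²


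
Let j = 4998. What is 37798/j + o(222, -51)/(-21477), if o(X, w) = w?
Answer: 135340424/17890341 ≈ 7.5650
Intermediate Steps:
37798/j + o(222, -51)/(-21477) = 37798/4998 - 51/(-21477) = 37798*(1/4998) - 51*(-1/21477) = 18899/2499 + 17/7159 = 135340424/17890341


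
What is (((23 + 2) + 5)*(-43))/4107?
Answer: -430/1369 ≈ -0.31410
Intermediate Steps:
(((23 + 2) + 5)*(-43))/4107 = ((25 + 5)*(-43))*(1/4107) = (30*(-43))*(1/4107) = -1290*1/4107 = -430/1369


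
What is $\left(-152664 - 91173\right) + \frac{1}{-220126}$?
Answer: $- \frac{53674863463}{220126} \approx -2.4384 \cdot 10^{5}$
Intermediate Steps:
$\left(-152664 - 91173\right) + \frac{1}{-220126} = -243837 - \frac{1}{220126} = - \frac{53674863463}{220126}$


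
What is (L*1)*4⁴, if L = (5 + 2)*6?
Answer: 10752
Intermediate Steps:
L = 42 (L = 7*6 = 42)
(L*1)*4⁴ = (42*1)*4⁴ = 42*256 = 10752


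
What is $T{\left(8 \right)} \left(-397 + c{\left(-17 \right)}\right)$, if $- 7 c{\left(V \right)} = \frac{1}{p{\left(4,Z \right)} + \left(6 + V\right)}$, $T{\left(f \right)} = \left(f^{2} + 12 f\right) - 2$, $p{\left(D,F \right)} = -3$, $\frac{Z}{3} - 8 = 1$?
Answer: $- \frac{3073495}{49} \approx -62724.0$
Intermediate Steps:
$Z = 27$ ($Z = 24 + 3 \cdot 1 = 24 + 3 = 27$)
$T{\left(f \right)} = -2 + f^{2} + 12 f$
$c{\left(V \right)} = - \frac{1}{7 \left(3 + V\right)}$ ($c{\left(V \right)} = - \frac{1}{7 \left(-3 + \left(6 + V\right)\right)} = - \frac{1}{7 \left(3 + V\right)}$)
$T{\left(8 \right)} \left(-397 + c{\left(-17 \right)}\right) = \left(-2 + 8^{2} + 12 \cdot 8\right) \left(-397 - \frac{1}{21 + 7 \left(-17\right)}\right) = \left(-2 + 64 + 96\right) \left(-397 - \frac{1}{21 - 119}\right) = 158 \left(-397 - \frac{1}{-98}\right) = 158 \left(-397 - - \frac{1}{98}\right) = 158 \left(-397 + \frac{1}{98}\right) = 158 \left(- \frac{38905}{98}\right) = - \frac{3073495}{49}$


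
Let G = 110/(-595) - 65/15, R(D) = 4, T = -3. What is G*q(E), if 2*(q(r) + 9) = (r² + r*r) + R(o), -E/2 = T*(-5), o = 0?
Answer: -1440409/357 ≈ -4034.8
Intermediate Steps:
E = -30 (E = -(-6)*(-5) = -2*15 = -30)
q(r) = -7 + r² (q(r) = -9 + ((r² + r*r) + 4)/2 = -9 + ((r² + r²) + 4)/2 = -9 + (2*r² + 4)/2 = -9 + (4 + 2*r²)/2 = -9 + (2 + r²) = -7 + r²)
G = -1613/357 (G = 110*(-1/595) - 65*1/15 = -22/119 - 13/3 = -1613/357 ≈ -4.5182)
G*q(E) = -1613*(-7 + (-30)²)/357 = -1613*(-7 + 900)/357 = -1613/357*893 = -1440409/357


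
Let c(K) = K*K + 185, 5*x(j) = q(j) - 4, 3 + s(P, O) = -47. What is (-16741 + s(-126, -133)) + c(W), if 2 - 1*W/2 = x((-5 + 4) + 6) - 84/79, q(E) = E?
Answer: -2585834506/156025 ≈ -16573.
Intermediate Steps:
s(P, O) = -50 (s(P, O) = -3 - 47 = -50)
x(j) = -⅘ + j/5 (x(j) = (j - 4)/5 = (-4 + j)/5 = -⅘ + j/5)
W = 2262/395 (W = 4 - 2*((-⅘ + ((-5 + 4) + 6)/5) - 84/79) = 4 - 2*((-⅘ + (-1 + 6)/5) - 84*1/79) = 4 - 2*((-⅘ + (⅕)*5) - 84/79) = 4 - 2*((-⅘ + 1) - 84/79) = 4 - 2*(⅕ - 84/79) = 4 - 2*(-341/395) = 4 + 682/395 = 2262/395 ≈ 5.7266)
c(K) = 185 + K² (c(K) = K² + 185 = 185 + K²)
(-16741 + s(-126, -133)) + c(W) = (-16741 - 50) + (185 + (2262/395)²) = -16791 + (185 + 5116644/156025) = -16791 + 33981269/156025 = -2585834506/156025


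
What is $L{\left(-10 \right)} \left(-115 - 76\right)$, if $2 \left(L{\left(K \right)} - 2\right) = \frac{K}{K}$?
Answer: $- \frac{955}{2} \approx -477.5$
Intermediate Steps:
$L{\left(K \right)} = \frac{5}{2}$ ($L{\left(K \right)} = 2 + \frac{K \frac{1}{K}}{2} = 2 + \frac{1}{2} \cdot 1 = 2 + \frac{1}{2} = \frac{5}{2}$)
$L{\left(-10 \right)} \left(-115 - 76\right) = \frac{5 \left(-115 - 76\right)}{2} = \frac{5}{2} \left(-191\right) = - \frac{955}{2}$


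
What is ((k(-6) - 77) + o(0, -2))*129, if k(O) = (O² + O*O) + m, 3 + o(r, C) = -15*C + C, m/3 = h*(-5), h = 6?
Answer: -9030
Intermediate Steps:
m = -90 (m = 3*(6*(-5)) = 3*(-30) = -90)
o(r, C) = -3 - 14*C (o(r, C) = -3 + (-15*C + C) = -3 - 14*C)
k(O) = -90 + 2*O² (k(O) = (O² + O*O) - 90 = (O² + O²) - 90 = 2*O² - 90 = -90 + 2*O²)
((k(-6) - 77) + o(0, -2))*129 = (((-90 + 2*(-6)²) - 77) + (-3 - 14*(-2)))*129 = (((-90 + 2*36) - 77) + (-3 + 28))*129 = (((-90 + 72) - 77) + 25)*129 = ((-18 - 77) + 25)*129 = (-95 + 25)*129 = -70*129 = -9030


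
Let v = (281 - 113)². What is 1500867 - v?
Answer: 1472643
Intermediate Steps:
v = 28224 (v = 168² = 28224)
1500867 - v = 1500867 - 1*28224 = 1500867 - 28224 = 1472643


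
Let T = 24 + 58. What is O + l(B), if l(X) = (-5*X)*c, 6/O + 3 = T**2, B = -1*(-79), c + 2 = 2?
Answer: 6/6721 ≈ 0.00089272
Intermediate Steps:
c = 0 (c = -2 + 2 = 0)
B = 79
T = 82
O = 6/6721 (O = 6/(-3 + 82**2) = 6/(-3 + 6724) = 6/6721 ≈ 0.00089272)
l(X) = 0 (l(X) = -5*X*0 = 0)
O + l(B) = 6/6721 + 0 = 6/6721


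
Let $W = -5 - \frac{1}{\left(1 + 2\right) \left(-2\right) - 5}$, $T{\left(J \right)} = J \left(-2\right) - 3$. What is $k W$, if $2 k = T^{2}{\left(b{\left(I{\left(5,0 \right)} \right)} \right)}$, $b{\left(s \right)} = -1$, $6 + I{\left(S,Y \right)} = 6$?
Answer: $- \frac{27}{11} \approx -2.4545$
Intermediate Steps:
$I{\left(S,Y \right)} = 0$ ($I{\left(S,Y \right)} = -6 + 6 = 0$)
$T{\left(J \right)} = -3 - 2 J$ ($T{\left(J \right)} = - 2 J - 3 = -3 - 2 J$)
$W = - \frac{54}{11}$ ($W = -5 - \frac{1}{3 \left(-2\right) - 5} = -5 - \frac{1}{-6 - 5} = -5 - \frac{1}{-11} = -5 - - \frac{1}{11} = -5 + \frac{1}{11} = - \frac{54}{11} \approx -4.9091$)
$k = \frac{1}{2}$ ($k = \frac{\left(-3 - -2\right)^{2}}{2} = \frac{\left(-3 + 2\right)^{2}}{2} = \frac{\left(-1\right)^{2}}{2} = \frac{1}{2} \cdot 1 = \frac{1}{2} \approx 0.5$)
$k W = \frac{1}{2} \left(- \frac{54}{11}\right) = - \frac{27}{11}$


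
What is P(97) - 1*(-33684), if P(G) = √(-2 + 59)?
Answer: 33684 + √57 ≈ 33692.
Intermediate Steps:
P(G) = √57
P(97) - 1*(-33684) = √57 - 1*(-33684) = √57 + 33684 = 33684 + √57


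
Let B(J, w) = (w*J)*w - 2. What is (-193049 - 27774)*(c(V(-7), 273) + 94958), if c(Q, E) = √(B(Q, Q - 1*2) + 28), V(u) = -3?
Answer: -20968910434 - 1545761*I ≈ -2.0969e+10 - 1.5458e+6*I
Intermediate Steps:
B(J, w) = -2 + J*w² (B(J, w) = (J*w)*w - 2 = J*w² - 2 = -2 + J*w²)
c(Q, E) = √(26 + Q*(-2 + Q)²) (c(Q, E) = √((-2 + Q*(Q - 1*2)²) + 28) = √((-2 + Q*(Q - 2)²) + 28) = √((-2 + Q*(-2 + Q)²) + 28) = √(26 + Q*(-2 + Q)²))
(-193049 - 27774)*(c(V(-7), 273) + 94958) = (-193049 - 27774)*(√(26 - 3*(-2 - 3)²) + 94958) = -220823*(√(26 - 3*(-5)²) + 94958) = -220823*(√(26 - 3*25) + 94958) = -220823*(√(26 - 75) + 94958) = -220823*(√(-49) + 94958) = -220823*(7*I + 94958) = -220823*(94958 + 7*I) = -20968910434 - 1545761*I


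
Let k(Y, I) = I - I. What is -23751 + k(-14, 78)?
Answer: -23751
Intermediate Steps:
k(Y, I) = 0
-23751 + k(-14, 78) = -23751 + 0 = -23751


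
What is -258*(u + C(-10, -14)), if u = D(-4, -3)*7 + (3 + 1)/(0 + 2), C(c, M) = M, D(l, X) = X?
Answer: 8514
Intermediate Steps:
u = -19 (u = -3*7 + (3 + 1)/(0 + 2) = -21 + 4/2 = -21 + 4*(½) = -21 + 2 = -19)
-258*(u + C(-10, -14)) = -258*(-19 - 14) = -258*(-33) = 8514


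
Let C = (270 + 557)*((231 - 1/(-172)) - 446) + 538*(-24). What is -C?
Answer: 32802497/172 ≈ 1.9071e+5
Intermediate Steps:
C = -32802497/172 (C = 827*((231 - 1*(-1/172)) - 446) - 12912 = 827*((231 + 1/172) - 446) - 12912 = 827*(39733/172 - 446) - 12912 = 827*(-36979/172) - 12912 = -30581633/172 - 12912 = -32802497/172 ≈ -1.9071e+5)
-C = -1*(-32802497/172) = 32802497/172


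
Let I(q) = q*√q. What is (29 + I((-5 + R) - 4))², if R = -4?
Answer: (29 - 13*I*√13)² ≈ -1356.0 - 2718.6*I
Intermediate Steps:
I(q) = q^(3/2)
(29 + I((-5 + R) - 4))² = (29 + ((-5 - 4) - 4)^(3/2))² = (29 + (-9 - 4)^(3/2))² = (29 + (-13)^(3/2))² = (29 - 13*I*√13)²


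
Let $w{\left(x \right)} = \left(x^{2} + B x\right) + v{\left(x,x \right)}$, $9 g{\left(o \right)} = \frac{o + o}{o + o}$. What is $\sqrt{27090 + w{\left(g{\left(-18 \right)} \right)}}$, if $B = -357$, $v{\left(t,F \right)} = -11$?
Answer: $\frac{19 \sqrt{6067}}{9} \approx 164.44$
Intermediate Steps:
$g{\left(o \right)} = \frac{1}{9}$ ($g{\left(o \right)} = \frac{\left(o + o\right) \frac{1}{o + o}}{9} = \frac{2 o \frac{1}{2 o}}{9} = \frac{1}{9} \cdot 1 = \frac{1}{9}$)
$w{\left(x \right)} = -11 + x^{2} - 357 x$ ($w{\left(x \right)} = \left(x^{2} - 357 x\right) - 11 = -11 + x^{2} - 357 x$)
$\sqrt{27090 + w{\left(g{\left(-18 \right)} \right)}} = \sqrt{27090 - \left(\frac{152}{3} - \frac{1}{81}\right)} = \sqrt{27090 - \frac{4103}{81}} = \sqrt{\frac{2190187}{81}} = \frac{19 \sqrt{6067}}{9}$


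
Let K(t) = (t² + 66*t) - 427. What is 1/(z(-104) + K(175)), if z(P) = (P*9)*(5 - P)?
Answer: -1/60276 ≈ -1.6590e-5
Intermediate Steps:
K(t) = -427 + t² + 66*t
z(P) = 9*P*(5 - P) (z(P) = (9*P)*(5 - P) = 9*P*(5 - P))
1/(z(-104) + K(175)) = 1/(9*(-104)*(5 - 1*(-104)) + (-427 + 175² + 66*175)) = 1/(9*(-104)*(5 + 104) + (-427 + 30625 + 11550)) = 1/(9*(-104)*109 + 41748) = 1/(-102024 + 41748) = 1/(-60276) = -1/60276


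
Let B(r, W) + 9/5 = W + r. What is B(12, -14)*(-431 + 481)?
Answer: -190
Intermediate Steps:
B(r, W) = -9/5 + W + r (B(r, W) = -9/5 + (W + r) = -9/5 + W + r)
B(12, -14)*(-431 + 481) = (-9/5 - 14 + 12)*(-431 + 481) = -19/5*50 = -190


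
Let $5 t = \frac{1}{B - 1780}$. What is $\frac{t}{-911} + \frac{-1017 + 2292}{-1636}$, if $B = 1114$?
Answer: $- \frac{1933938307}{2481509340} \approx -0.77934$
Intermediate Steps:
$t = - \frac{1}{3330}$ ($t = \frac{1}{5 \left(1114 - 1780\right)} = \frac{1}{5 \left(-666\right)} = \frac{1}{5} \left(- \frac{1}{666}\right) = - \frac{1}{3330} \approx -0.0003003$)
$\frac{t}{-911} + \frac{-1017 + 2292}{-1636} = - \frac{1}{3330 \left(-911\right)} + \frac{-1017 + 2292}{-1636} = \left(- \frac{1}{3330}\right) \left(- \frac{1}{911}\right) + 1275 \left(- \frac{1}{1636}\right) = \frac{1}{3033630} - \frac{1275}{1636} = - \frac{1933938307}{2481509340}$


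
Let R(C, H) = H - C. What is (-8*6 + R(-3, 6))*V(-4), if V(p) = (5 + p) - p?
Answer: -195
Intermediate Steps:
V(p) = 5
(-8*6 + R(-3, 6))*V(-4) = (-8*6 + (6 - 1*(-3)))*5 = (-48 + (6 + 3))*5 = (-48 + 9)*5 = -39*5 = -195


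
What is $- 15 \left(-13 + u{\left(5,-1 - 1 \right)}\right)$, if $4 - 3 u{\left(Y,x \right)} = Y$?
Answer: $200$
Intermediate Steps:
$u{\left(Y,x \right)} = \frac{4}{3} - \frac{Y}{3}$
$- 15 \left(-13 + u{\left(5,-1 - 1 \right)}\right) = - 15 \left(-13 + \left(\frac{4}{3} - \frac{5}{3}\right)\right) = - 15 \left(-13 - \frac{1}{3}\right) = \left(-15\right) \left(- \frac{40}{3}\right) = 200$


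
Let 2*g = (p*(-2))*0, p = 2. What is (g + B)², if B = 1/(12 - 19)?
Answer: 1/49 ≈ 0.020408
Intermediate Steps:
B = -⅐ (B = 1/(-7) = -⅐ ≈ -0.14286)
g = 0 (g = ((2*(-2))*0)/2 = (-4*0)/2 = (½)*0 = 0)
(g + B)² = (0 - ⅐)² = (-⅐)² = 1/49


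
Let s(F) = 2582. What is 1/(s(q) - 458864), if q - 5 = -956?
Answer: -1/456282 ≈ -2.1916e-6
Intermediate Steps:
q = -951 (q = 5 - 956 = -951)
1/(s(q) - 458864) = 1/(2582 - 458864) = 1/(-456282) = -1/456282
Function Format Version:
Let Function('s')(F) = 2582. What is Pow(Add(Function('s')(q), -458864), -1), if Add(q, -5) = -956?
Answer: Rational(-1, 456282) ≈ -2.1916e-6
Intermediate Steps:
q = -951 (q = Add(5, -956) = -951)
Pow(Add(Function('s')(q), -458864), -1) = Pow(Add(2582, -458864), -1) = Pow(-456282, -1) = Rational(-1, 456282)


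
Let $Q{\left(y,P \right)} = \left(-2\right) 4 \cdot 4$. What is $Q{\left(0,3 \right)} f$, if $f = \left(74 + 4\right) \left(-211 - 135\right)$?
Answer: $863616$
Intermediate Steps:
$f = -26988$ ($f = 78 \left(-346\right) = -26988$)
$Q{\left(y,P \right)} = -32$ ($Q{\left(y,P \right)} = \left(-8\right) 4 = -32$)
$Q{\left(0,3 \right)} f = \left(-32\right) \left(-26988\right) = 863616$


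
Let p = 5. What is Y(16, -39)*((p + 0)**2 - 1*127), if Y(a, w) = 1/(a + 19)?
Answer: -102/35 ≈ -2.9143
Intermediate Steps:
Y(a, w) = 1/(19 + a)
Y(16, -39)*((p + 0)**2 - 1*127) = ((5 + 0)**2 - 1*127)/(19 + 16) = (5**2 - 127)/35 = (25 - 127)/35 = (1/35)*(-102) = -102/35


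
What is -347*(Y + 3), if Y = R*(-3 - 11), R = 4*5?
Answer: 96119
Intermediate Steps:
R = 20
Y = -280 (Y = 20*(-3 - 11) = 20*(-14) = -280)
-347*(Y + 3) = -347*(-280 + 3) = -347*(-277) = 96119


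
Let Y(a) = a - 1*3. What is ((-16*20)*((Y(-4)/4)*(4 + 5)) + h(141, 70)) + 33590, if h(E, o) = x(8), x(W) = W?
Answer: 38638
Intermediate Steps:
Y(a) = -3 + a (Y(a) = a - 3 = -3 + a)
h(E, o) = 8
((-16*20)*((Y(-4)/4)*(4 + 5)) + h(141, 70)) + 33590 = ((-16*20)*(((-3 - 4)/4)*(4 + 5)) + 8) + 33590 = (-320*(-7*¼)*9 + 8) + 33590 = (-(-560)*9 + 8) + 33590 = (-320*(-63/4) + 8) + 33590 = (5040 + 8) + 33590 = 5048 + 33590 = 38638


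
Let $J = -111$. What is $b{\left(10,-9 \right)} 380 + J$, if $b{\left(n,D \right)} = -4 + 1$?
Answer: $-1251$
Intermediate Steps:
$b{\left(n,D \right)} = -3$
$b{\left(10,-9 \right)} 380 + J = \left(-3\right) 380 - 111 = -1140 - 111 = -1251$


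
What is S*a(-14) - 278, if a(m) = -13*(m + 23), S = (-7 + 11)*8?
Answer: -4022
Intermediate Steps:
S = 32 (S = 4*8 = 32)
a(m) = -299 - 13*m (a(m) = -13*(23 + m) = -299 - 13*m)
S*a(-14) - 278 = 32*(-299 - 13*(-14)) - 278 = 32*(-299 + 182) - 278 = 32*(-117) - 278 = -3744 - 278 = -4022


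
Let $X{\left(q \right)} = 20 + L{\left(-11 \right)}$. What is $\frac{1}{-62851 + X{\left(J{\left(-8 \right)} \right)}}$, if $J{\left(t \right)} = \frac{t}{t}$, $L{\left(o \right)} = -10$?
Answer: $- \frac{1}{62841} \approx -1.5913 \cdot 10^{-5}$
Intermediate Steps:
$J{\left(t \right)} = 1$
$X{\left(q \right)} = 10$ ($X{\left(q \right)} = 20 - 10 = 10$)
$\frac{1}{-62851 + X{\left(J{\left(-8 \right)} \right)}} = \frac{1}{-62851 + 10} = \frac{1}{-62841} = - \frac{1}{62841}$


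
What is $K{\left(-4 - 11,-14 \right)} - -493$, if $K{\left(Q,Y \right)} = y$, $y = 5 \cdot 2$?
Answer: $503$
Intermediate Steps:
$y = 10$
$K{\left(Q,Y \right)} = 10$
$K{\left(-4 - 11,-14 \right)} - -493 = 10 - -493 = 10 + 493 = 503$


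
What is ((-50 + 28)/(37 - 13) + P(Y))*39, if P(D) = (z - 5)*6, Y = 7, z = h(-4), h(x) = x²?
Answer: 10153/4 ≈ 2538.3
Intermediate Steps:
z = 16 (z = (-4)² = 16)
P(D) = 66 (P(D) = (16 - 5)*6 = 11*6 = 66)
((-50 + 28)/(37 - 13) + P(Y))*39 = ((-50 + 28)/(37 - 13) + 66)*39 = (-22/24 + 66)*39 = (-22*1/24 + 66)*39 = (-11/12 + 66)*39 = (781/12)*39 = 10153/4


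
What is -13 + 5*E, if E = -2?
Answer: -23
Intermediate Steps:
-13 + 5*E = -13 + 5*(-2) = -13 - 10 = -23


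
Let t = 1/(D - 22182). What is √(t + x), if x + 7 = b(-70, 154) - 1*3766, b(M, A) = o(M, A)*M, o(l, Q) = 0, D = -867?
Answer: I*√222714491558/7683 ≈ 61.425*I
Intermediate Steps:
b(M, A) = 0 (b(M, A) = 0*M = 0)
t = -1/23049 (t = 1/(-867 - 22182) = 1/(-23049) = -1/23049 ≈ -4.3386e-5)
x = -3773 (x = -7 + (0 - 1*3766) = -7 + (0 - 3766) = -7 - 3766 = -3773)
√(t + x) = √(-1/23049 - 3773) = √(-86963878/23049) = I*√222714491558/7683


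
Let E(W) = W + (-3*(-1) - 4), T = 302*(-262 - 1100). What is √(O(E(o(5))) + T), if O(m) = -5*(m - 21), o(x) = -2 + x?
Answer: I*√411229 ≈ 641.27*I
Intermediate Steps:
T = -411324 (T = 302*(-1362) = -411324)
E(W) = -1 + W (E(W) = W + (3 - 4) = W - 1 = -1 + W)
O(m) = 105 - 5*m (O(m) = -5*(-21 + m) = 105 - 5*m)
√(O(E(o(5))) + T) = √((105 - 5*(-1 + (-2 + 5))) - 411324) = √((105 - 5*(-1 + 3)) - 411324) = √((105 - 5*2) - 411324) = √((105 - 10) - 411324) = √(95 - 411324) = √(-411229) = I*√411229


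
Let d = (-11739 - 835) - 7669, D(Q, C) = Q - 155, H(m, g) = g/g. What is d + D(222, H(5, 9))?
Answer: -20176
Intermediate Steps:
H(m, g) = 1
D(Q, C) = -155 + Q
d = -20243 (d = -12574 - 7669 = -20243)
d + D(222, H(5, 9)) = -20243 + (-155 + 222) = -20243 + 67 = -20176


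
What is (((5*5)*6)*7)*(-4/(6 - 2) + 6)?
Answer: 5250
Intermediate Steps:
(((5*5)*6)*7)*(-4/(6 - 2) + 6) = ((25*6)*7)*(-4/4 + 6) = (150*7)*(-4*¼ + 6) = 1050*(-1 + 6) = 1050*5 = 5250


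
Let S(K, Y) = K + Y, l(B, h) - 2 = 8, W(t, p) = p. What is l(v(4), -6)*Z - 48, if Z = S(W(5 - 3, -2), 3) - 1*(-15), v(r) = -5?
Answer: 112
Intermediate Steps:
l(B, h) = 10 (l(B, h) = 2 + 8 = 10)
Z = 16 (Z = (-2 + 3) - 1*(-15) = 1 + 15 = 16)
l(v(4), -6)*Z - 48 = 10*16 - 48 = 160 - 48 = 112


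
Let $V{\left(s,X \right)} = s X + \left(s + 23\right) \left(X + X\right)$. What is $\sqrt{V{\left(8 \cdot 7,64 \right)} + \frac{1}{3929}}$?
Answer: $\frac{3 \sqrt{23491746385}}{3929} \approx 117.03$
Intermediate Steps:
$V{\left(s,X \right)} = X s + 2 X \left(23 + s\right)$ ($V{\left(s,X \right)} = X s + \left(23 + s\right) 2 X = X s + 2 X \left(23 + s\right)$)
$\sqrt{V{\left(8 \cdot 7,64 \right)} + \frac{1}{3929}} = \sqrt{64 \left(46 + 3 \cdot 8 \cdot 7\right) + \frac{1}{3929}} = \sqrt{64 \left(46 + 3 \cdot 56\right) + \frac{1}{3929}} = \sqrt{64 \left(46 + 168\right) + \frac{1}{3929}} = \sqrt{64 \cdot 214 + \frac{1}{3929}} = \sqrt{13696 + \frac{1}{3929}} = \sqrt{\frac{53811585}{3929}} = \frac{3 \sqrt{23491746385}}{3929}$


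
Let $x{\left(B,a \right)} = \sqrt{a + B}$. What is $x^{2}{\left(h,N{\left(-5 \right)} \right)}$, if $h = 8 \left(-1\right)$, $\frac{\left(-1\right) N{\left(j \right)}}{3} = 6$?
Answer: $-26$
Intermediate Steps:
$N{\left(j \right)} = -18$ ($N{\left(j \right)} = \left(-3\right) 6 = -18$)
$h = -8$
$x{\left(B,a \right)} = \sqrt{B + a}$
$x^{2}{\left(h,N{\left(-5 \right)} \right)} = \left(\sqrt{-8 - 18}\right)^{2} = \left(\sqrt{-26}\right)^{2} = \left(i \sqrt{26}\right)^{2} = -26$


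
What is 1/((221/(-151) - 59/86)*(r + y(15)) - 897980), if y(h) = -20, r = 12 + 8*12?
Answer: -6493/5831812400 ≈ -1.1134e-6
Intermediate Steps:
r = 108 (r = 12 + 96 = 108)
1/((221/(-151) - 59/86)*(r + y(15)) - 897980) = 1/((221/(-151) - 59/86)*(108 - 20) - 897980) = 1/((221*(-1/151) - 59*1/86)*88 - 897980) = 1/((-221/151 - 59/86)*88 - 897980) = 1/(-27915/12986*88 - 897980) = 1/(-1228260/6493 - 897980) = 1/(-5831812400/6493) = -6493/5831812400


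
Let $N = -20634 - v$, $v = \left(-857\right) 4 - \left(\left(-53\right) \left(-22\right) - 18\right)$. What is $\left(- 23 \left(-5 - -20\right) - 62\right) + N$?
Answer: $-16465$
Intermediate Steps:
$v = -4576$ ($v = -3428 - \left(1166 - 18\right) = -3428 - 1148 = -4576$)
$N = -16058$ ($N = -20634 - -4576 = -20634 + 4576 = -16058$)
$\left(- 23 \left(-5 - -20\right) - 62\right) + N = \left(- 23 \left(-5 - -20\right) - 62\right) - 16058 = \left(- 23 \left(-5 + 20\right) - 62\right) - 16058 = \left(\left(-23\right) 15 - 62\right) - 16058 = \left(-345 - 62\right) - 16058 = -407 - 16058 = -16465$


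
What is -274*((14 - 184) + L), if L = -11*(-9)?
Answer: 19454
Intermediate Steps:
L = 99
-274*((14 - 184) + L) = -274*((14 - 184) + 99) = -274*(-170 + 99) = -274*(-71) = 19454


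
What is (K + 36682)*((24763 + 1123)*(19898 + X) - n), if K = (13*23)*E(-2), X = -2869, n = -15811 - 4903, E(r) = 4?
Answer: 16697887828224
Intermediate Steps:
n = -20714
K = 1196 (K = (13*23)*4 = 299*4 = 1196)
(K + 36682)*((24763 + 1123)*(19898 + X) - n) = (1196 + 36682)*((24763 + 1123)*(19898 - 2869) - 1*(-20714)) = 37878*(25886*17029 + 20714) = 37878*(440812694 + 20714) = 37878*440833408 = 16697887828224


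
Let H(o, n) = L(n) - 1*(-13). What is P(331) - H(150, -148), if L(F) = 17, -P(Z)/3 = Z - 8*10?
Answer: -783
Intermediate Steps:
P(Z) = 240 - 3*Z (P(Z) = -3*(Z - 8*10) = -3*(Z - 80) = -3*(-80 + Z) = 240 - 3*Z)
H(o, n) = 30 (H(o, n) = 17 - 1*(-13) = 17 + 13 = 30)
P(331) - H(150, -148) = (240 - 3*331) - 1*30 = (240 - 993) - 30 = -753 - 30 = -783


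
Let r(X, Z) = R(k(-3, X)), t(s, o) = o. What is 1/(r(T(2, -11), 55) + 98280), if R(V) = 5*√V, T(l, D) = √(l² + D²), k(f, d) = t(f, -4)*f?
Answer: 1638/160982635 - √3/965895810 ≈ 1.0173e-5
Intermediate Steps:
k(f, d) = -4*f
T(l, D) = √(D² + l²)
r(X, Z) = 10*√3 (r(X, Z) = 5*√(-4*(-3)) = 5*√12 = 5*(2*√3) = 10*√3)
1/(r(T(2, -11), 55) + 98280) = 1/(10*√3 + 98280) = 1/(98280 + 10*√3)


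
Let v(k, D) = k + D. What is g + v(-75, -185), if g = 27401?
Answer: 27141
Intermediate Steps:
v(k, D) = D + k
g + v(-75, -185) = 27401 + (-185 - 75) = 27401 - 260 = 27141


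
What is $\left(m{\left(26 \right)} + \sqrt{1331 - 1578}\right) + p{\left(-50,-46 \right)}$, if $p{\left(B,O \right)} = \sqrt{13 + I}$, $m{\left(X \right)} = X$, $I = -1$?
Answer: $26 + 2 \sqrt{3} + i \sqrt{247} \approx 29.464 + 15.716 i$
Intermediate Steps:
$p{\left(B,O \right)} = 2 \sqrt{3}$ ($p{\left(B,O \right)} = \sqrt{13 - 1} = \sqrt{12} = 2 \sqrt{3}$)
$\left(m{\left(26 \right)} + \sqrt{1331 - 1578}\right) + p{\left(-50,-46 \right)} = \left(26 + \sqrt{1331 - 1578}\right) + 2 \sqrt{3} = \left(26 + \sqrt{-247}\right) + 2 \sqrt{3} = \left(26 + i \sqrt{247}\right) + 2 \sqrt{3} = 26 + 2 \sqrt{3} + i \sqrt{247}$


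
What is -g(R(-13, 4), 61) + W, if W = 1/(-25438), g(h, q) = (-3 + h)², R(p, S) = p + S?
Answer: -3663073/25438 ≈ -144.00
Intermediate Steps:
R(p, S) = S + p
W = -1/25438 ≈ -3.9311e-5
-g(R(-13, 4), 61) + W = -(-3 + (4 - 13))² - 1/25438 = -(-3 - 9)² - 1/25438 = -1*(-12)² - 1/25438 = -1*144 - 1/25438 = -144 - 1/25438 = -3663073/25438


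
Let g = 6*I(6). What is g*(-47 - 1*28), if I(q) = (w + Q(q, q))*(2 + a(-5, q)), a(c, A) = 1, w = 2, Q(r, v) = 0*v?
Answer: -2700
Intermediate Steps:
Q(r, v) = 0
I(q) = 6 (I(q) = (2 + 0)*(2 + 1) = 2*3 = 6)
g = 36 (g = 6*6 = 36)
g*(-47 - 1*28) = 36*(-47 - 1*28) = 36*(-47 - 28) = 36*(-75) = -2700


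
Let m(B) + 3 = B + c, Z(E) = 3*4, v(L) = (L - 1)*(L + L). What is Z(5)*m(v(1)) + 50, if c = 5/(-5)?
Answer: 2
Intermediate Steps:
v(L) = 2*L*(-1 + L) (v(L) = (-1 + L)*(2*L) = 2*L*(-1 + L))
c = -1 (c = 5*(-⅕) = -1)
Z(E) = 12
m(B) = -4 + B (m(B) = -3 + (B - 1) = -3 + (-1 + B) = -4 + B)
Z(5)*m(v(1)) + 50 = 12*(-4 + 2*1*(-1 + 1)) + 50 = 12*(-4 + 2*1*0) + 50 = 12*(-4 + 0) + 50 = 12*(-4) + 50 = -48 + 50 = 2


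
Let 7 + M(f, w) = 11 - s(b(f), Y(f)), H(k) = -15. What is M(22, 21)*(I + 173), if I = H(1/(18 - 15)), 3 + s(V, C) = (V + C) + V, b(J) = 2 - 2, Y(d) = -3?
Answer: 1580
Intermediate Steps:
b(J) = 0
s(V, C) = -3 + C + 2*V (s(V, C) = -3 + ((V + C) + V) = -3 + ((C + V) + V) = -3 + (C + 2*V) = -3 + C + 2*V)
M(f, w) = 10 (M(f, w) = -7 + (11 - (-3 - 3 + 2*0)) = -7 + (11 - (-3 - 3 + 0)) = -7 + (11 - 1*(-6)) = -7 + (11 + 6) = -7 + 17 = 10)
I = -15
M(22, 21)*(I + 173) = 10*(-15 + 173) = 10*158 = 1580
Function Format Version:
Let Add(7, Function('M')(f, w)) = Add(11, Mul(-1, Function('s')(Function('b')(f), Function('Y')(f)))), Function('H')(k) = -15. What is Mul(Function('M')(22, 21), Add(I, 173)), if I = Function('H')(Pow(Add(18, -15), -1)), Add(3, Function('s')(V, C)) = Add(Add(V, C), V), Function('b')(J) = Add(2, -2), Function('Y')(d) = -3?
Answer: 1580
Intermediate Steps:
Function('b')(J) = 0
Function('s')(V, C) = Add(-3, C, Mul(2, V)) (Function('s')(V, C) = Add(-3, Add(Add(V, C), V)) = Add(-3, Add(Add(C, V), V)) = Add(-3, Add(C, Mul(2, V))) = Add(-3, C, Mul(2, V)))
Function('M')(f, w) = 10 (Function('M')(f, w) = Add(-7, Add(11, Mul(-1, Add(-3, -3, Mul(2, 0))))) = Add(-7, Add(11, Mul(-1, Add(-3, -3, 0)))) = Add(-7, Add(11, Mul(-1, -6))) = Add(-7, Add(11, 6)) = Add(-7, 17) = 10)
I = -15
Mul(Function('M')(22, 21), Add(I, 173)) = Mul(10, Add(-15, 173)) = Mul(10, 158) = 1580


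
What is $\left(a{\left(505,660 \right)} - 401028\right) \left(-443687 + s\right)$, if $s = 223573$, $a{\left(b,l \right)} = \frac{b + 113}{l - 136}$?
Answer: $\frac{11563581904539}{131} \approx 8.8272 \cdot 10^{10}$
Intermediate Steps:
$a{\left(b,l \right)} = \frac{113 + b}{-136 + l}$
$\left(a{\left(505,660 \right)} - 401028\right) \left(-443687 + s\right) = \left(\frac{113 + 505}{-136 + 660} - 401028\right) \left(-443687 + 223573\right) = \left(\frac{1}{524} \cdot 618 - 401028\right) \left(-220114\right) = \left(\frac{309}{262} - 401028\right) \left(-220114\right) = \left(- \frac{105069027}{262}\right) \left(-220114\right) = \frac{11563581904539}{131}$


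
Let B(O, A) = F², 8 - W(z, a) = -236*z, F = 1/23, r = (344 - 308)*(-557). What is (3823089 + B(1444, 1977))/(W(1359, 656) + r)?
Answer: 1011207041/79529860 ≈ 12.715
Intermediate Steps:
r = -20052 (r = 36*(-557) = -20052)
F = 1/23 ≈ 0.043478
W(z, a) = 8 + 236*z (W(z, a) = 8 - (-236)*z = 8 + 236*z)
B(O, A) = 1/529 (B(O, A) = (1/23)² = 1/529)
(3823089 + B(1444, 1977))/(W(1359, 656) + r) = (3823089 + 1/529)/((8 + 236*1359) - 20052) = 2022414082/(529*((8 + 320724) - 20052)) = 2022414082/(529*(320732 - 20052)) = (2022414082/529)/300680 = (2022414082/529)*(1/300680) = 1011207041/79529860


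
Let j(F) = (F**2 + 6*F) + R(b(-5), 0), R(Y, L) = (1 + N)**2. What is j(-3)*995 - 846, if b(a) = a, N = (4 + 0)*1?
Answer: 15074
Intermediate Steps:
N = 4 (N = 4*1 = 4)
R(Y, L) = 25 (R(Y, L) = (1 + 4)**2 = 5**2 = 25)
j(F) = 25 + F**2 + 6*F (j(F) = (F**2 + 6*F) + 25 = 25 + F**2 + 6*F)
j(-3)*995 - 846 = (25 + (-3)**2 + 6*(-3))*995 - 846 = (25 + 9 - 18)*995 - 846 = 16*995 - 846 = 15920 - 846 = 15074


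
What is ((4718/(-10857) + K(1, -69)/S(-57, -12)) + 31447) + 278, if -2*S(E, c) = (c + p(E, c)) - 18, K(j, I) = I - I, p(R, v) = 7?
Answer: 49204801/1551 ≈ 31725.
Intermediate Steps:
K(j, I) = 0
S(E, c) = 11/2 - c/2 (S(E, c) = -((c + 7) - 18)/2 = -((7 + c) - 18)/2 = -(-11 + c)/2 = 11/2 - c/2)
((4718/(-10857) + K(1, -69)/S(-57, -12)) + 31447) + 278 = ((4718/(-10857) + 0/(11/2 - ½*(-12))) + 31447) + 278 = ((4718*(-1/10857) + 0/(11/2 + 6)) + 31447) + 278 = ((-674/1551 + 0/(23/2)) + 31447) + 278 = ((-674/1551 + 0*(2/23)) + 31447) + 278 = ((-674/1551 + 0) + 31447) + 278 = (-674/1551 + 31447) + 278 = 48773623/1551 + 278 = 49204801/1551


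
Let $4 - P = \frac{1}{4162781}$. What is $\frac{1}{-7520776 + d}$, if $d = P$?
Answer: $- \frac{4162781}{31307326786933} \approx -1.3297 \cdot 10^{-7}$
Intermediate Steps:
$P = \frac{16651123}{4162781}$ ($P = 4 - \frac{1}{4162781} = \frac{16651123}{4162781} \approx 4.0$)
$d = \frac{16651123}{4162781} \approx 4.0$
$\frac{1}{-7520776 + d} = \frac{1}{-7520776 + \frac{16651123}{4162781}} = \frac{1}{- \frac{31307326786933}{4162781}} = - \frac{4162781}{31307326786933}$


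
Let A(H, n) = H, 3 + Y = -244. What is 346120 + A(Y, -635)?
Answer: 345873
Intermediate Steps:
Y = -247 (Y = -3 - 244 = -247)
346120 + A(Y, -635) = 346120 - 247 = 345873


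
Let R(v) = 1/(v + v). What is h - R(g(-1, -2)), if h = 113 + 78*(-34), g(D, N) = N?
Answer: -10155/4 ≈ -2538.8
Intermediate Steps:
R(v) = 1/(2*v)
h = -2539 (h = 113 - 2652 = -2539)
h - R(g(-1, -2)) = -2539 - 1/(2*(-2)) = -2539 - (-1)/(2*2) = -2539 - 1*(-1/4) = -2539 + 1/4 = -10155/4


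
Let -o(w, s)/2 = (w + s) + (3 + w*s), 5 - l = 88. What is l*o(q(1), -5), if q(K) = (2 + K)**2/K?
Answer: -6308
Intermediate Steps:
l = -83 (l = 5 - 1*88 = 5 - 88 = -83)
q(K) = (2 + K)**2/K
o(w, s) = -6 - 2*s - 2*w - 2*s*w (o(w, s) = -2*((w + s) + (3 + w*s)) = -2*((s + w) + (3 + s*w)) = -2*(3 + s + w + s*w) = -6 - 2*s - 2*w - 2*s*w)
l*o(q(1), -5) = -83*(-6 - 2*(-5) - 2*(2 + 1)**2/1 - 2*(-5)*(2 + 1)**2/1) = -83*(-6 + 10 - 2*3**2 - 2*(-5)*1*3**2) = -83*(-6 + 10 - 2*9 - 2*(-5)*1*9) = -83*(-6 + 10 - 2*9 - 2*(-5)*9) = -83*(-6 + 10 - 18 + 90) = -83*76 = -6308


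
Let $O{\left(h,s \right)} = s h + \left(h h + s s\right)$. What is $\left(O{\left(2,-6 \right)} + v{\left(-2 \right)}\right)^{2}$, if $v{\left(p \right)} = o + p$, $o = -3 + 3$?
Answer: $676$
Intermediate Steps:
$o = 0$
$v{\left(p \right)} = p$ ($v{\left(p \right)} = 0 + p = p$)
$O{\left(h,s \right)} = h^{2} + s^{2} + h s$ ($O{\left(h,s \right)} = h s + \left(h^{2} + s^{2}\right) = h^{2} + s^{2} + h s$)
$\left(O{\left(2,-6 \right)} + v{\left(-2 \right)}\right)^{2} = \left(\left(2^{2} + \left(-6\right)^{2} + 2 \left(-6\right)\right) - 2\right)^{2} = \left(\left(4 + 36 - 12\right) - 2\right)^{2} = \left(28 - 2\right)^{2} = 26^{2} = 676$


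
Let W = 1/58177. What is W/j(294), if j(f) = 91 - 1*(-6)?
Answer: 1/5643169 ≈ 1.7721e-7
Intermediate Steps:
W = 1/58177 ≈ 1.7189e-5
j(f) = 97 (j(f) = 91 + 6 = 97)
W/j(294) = (1/58177)/97 = (1/58177)*(1/97) = 1/5643169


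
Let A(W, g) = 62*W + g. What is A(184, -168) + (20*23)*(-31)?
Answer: -3020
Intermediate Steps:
A(W, g) = g + 62*W
A(184, -168) + (20*23)*(-31) = (-168 + 62*184) + (20*23)*(-31) = (-168 + 11408) + 460*(-31) = 11240 - 14260 = -3020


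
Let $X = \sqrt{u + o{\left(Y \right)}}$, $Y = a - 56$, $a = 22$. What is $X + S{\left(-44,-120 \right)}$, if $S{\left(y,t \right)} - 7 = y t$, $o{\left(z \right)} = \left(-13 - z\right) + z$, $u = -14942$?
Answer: $5287 + i \sqrt{14955} \approx 5287.0 + 122.29 i$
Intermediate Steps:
$Y = -34$ ($Y = 22 - 56 = -34$)
$o{\left(z \right)} = -13$
$S{\left(y,t \right)} = 7 + t y$ ($S{\left(y,t \right)} = 7 + y t = 7 + t y$)
$X = i \sqrt{14955}$ ($X = \sqrt{-14942 - 13} = \sqrt{-14955} = i \sqrt{14955} \approx 122.29 i$)
$X + S{\left(-44,-120 \right)} = i \sqrt{14955} + \left(7 - -5280\right) = i \sqrt{14955} + \left(7 + 5280\right) = i \sqrt{14955} + 5287 = 5287 + i \sqrt{14955}$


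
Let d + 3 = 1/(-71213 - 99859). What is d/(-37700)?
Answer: 513217/6449414400 ≈ 7.9576e-5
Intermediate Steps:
d = -513217/171072 (d = -3 + 1/(-71213 - 99859) = -3 + 1/(-171072) = -3 - 1/171072 = -513217/171072 ≈ -3.0000)
d/(-37700) = -513217/171072/(-37700) = -513217/171072*(-1/37700) = 513217/6449414400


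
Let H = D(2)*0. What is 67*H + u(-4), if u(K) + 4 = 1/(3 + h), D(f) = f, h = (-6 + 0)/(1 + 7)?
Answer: -32/9 ≈ -3.5556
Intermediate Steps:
h = -¾ (h = -6/8 = -6*⅛ = -¾ ≈ -0.75000)
H = 0 (H = 2*0 = 0)
u(K) = -32/9 (u(K) = -4 + 1/(3 - ¾) = -4 + 1/(9/4) = -4 + 4/9 = -32/9)
67*H + u(-4) = 67*0 - 32/9 = 0 - 32/9 = -32/9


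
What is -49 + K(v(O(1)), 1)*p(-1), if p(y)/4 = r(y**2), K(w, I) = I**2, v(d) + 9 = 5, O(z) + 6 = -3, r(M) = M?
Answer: -45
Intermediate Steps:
O(z) = -9 (O(z) = -6 - 3 = -9)
v(d) = -4 (v(d) = -9 + 5 = -4)
p(y) = 4*y**2
-49 + K(v(O(1)), 1)*p(-1) = -49 + 1**2*(4*(-1)**2) = -49 + 1*(4*1) = -49 + 1*4 = -49 + 4 = -45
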